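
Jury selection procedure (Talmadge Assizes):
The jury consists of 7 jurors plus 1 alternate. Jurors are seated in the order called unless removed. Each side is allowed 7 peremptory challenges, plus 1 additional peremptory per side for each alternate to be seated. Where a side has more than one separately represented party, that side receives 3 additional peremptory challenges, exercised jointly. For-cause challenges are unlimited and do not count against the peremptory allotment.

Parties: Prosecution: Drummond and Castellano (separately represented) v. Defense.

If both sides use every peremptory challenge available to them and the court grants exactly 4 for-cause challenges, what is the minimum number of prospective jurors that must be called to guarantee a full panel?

Seats to fill: 7 + 1 alternates = 8.
Peremptories — Prosecution: 7 + 1×1 + 3 = 11; Defense: 7 + 1×1 = 8; total 19.
For-cause removals: 4.
Minimum venire: 8 + 19 + 4 = 31.

31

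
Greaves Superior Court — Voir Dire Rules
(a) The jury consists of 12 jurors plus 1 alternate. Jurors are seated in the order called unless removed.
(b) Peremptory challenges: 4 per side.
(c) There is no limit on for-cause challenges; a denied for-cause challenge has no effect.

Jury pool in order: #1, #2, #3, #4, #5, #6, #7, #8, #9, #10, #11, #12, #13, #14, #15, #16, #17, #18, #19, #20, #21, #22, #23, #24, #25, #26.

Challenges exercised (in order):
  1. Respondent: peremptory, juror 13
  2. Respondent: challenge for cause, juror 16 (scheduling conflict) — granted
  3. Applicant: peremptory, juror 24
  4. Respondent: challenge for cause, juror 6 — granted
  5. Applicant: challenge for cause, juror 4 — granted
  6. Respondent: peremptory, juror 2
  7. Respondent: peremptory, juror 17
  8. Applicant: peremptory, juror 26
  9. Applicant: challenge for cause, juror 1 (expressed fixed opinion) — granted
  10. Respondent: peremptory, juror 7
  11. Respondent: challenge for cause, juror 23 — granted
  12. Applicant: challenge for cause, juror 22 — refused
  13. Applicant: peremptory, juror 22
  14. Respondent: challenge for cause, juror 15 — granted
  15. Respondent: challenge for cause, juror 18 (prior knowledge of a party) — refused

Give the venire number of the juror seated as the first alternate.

Removed: #1, #2, #4, #6, #7, #13, #15, #16, #17, #22, #23, #24, #26. (#18 stays — for-cause denied.)
Seating in order: seats 1–12 → #3, #5, #8, #9, #10, #11, #12, #14, #18, #19, #20, #21; alternates → #25.
So alternate 1 is #25.

25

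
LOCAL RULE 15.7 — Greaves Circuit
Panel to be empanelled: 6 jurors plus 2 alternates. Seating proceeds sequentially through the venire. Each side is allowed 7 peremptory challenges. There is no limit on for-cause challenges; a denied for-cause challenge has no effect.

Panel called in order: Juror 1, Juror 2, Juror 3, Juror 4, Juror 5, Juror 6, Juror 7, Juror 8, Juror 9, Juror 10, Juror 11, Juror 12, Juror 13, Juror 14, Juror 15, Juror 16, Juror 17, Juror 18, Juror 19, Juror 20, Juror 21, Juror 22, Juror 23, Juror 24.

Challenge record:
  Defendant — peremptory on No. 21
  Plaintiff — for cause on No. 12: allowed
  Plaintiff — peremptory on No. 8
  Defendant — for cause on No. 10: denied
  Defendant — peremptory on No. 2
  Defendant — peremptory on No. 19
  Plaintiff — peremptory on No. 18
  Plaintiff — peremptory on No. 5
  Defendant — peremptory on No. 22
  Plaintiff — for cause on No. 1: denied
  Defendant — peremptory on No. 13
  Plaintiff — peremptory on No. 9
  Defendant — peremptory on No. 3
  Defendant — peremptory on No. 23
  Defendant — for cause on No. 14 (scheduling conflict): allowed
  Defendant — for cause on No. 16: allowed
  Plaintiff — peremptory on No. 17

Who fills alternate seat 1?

15

Removed: #2, #3, #5, #8, #9, #12, #13, #14, #16, #17, #18, #19, #21, #22, #23. (#1, #10 stay — for-cause denied.)
Filling seats in venire order through position 7: #1, #4, #6, #7, #10, #11, #15.
So alternate 1 is #15.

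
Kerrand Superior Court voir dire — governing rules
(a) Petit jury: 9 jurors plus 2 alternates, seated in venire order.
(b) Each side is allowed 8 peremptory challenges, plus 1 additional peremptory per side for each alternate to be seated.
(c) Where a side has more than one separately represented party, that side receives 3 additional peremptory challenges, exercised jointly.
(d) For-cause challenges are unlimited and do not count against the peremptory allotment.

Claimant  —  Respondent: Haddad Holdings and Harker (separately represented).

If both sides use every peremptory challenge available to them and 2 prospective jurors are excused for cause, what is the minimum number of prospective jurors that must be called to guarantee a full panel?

Seats to fill: 9 + 2 alternates = 11.
Peremptories — Claimant: 8 + 1×2 = 10; Respondent: 8 + 1×2 + 3 = 13; total 23.
For-cause removals: 2.
Minimum venire: 11 + 23 + 2 = 36.

36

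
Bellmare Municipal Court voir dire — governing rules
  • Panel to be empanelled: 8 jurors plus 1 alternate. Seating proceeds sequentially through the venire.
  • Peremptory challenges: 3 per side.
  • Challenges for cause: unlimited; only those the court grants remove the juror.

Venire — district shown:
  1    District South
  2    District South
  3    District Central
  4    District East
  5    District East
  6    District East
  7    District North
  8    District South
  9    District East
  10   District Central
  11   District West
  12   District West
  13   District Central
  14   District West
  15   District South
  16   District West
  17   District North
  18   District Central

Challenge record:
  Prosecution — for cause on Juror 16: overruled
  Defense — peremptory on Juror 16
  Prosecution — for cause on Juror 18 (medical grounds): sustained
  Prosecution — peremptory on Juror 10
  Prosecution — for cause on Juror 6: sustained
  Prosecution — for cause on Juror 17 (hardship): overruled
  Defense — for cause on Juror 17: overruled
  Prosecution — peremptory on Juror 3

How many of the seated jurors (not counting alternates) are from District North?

1

Removed: #3, #6, #10, #16, #18.
Seated jurors 1–8: #1, #2, #4, #5, #7, #8, #9, #11 (alternates #12 not counted).
Of those, in District North: #7 → 1.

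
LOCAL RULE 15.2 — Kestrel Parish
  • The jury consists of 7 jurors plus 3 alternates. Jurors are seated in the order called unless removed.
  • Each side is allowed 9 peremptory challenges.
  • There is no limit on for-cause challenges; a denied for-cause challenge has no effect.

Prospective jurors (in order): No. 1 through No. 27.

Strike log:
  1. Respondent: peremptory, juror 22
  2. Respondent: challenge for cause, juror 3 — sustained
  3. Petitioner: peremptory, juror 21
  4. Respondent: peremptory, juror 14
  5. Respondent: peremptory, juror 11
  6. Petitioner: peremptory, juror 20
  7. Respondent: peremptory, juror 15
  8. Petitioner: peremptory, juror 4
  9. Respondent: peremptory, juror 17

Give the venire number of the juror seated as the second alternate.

Removed: #3, #4, #11, #14, #15, #17, #20, #21, #22.
Seating in order: seats 1–7 → #1, #2, #5, #6, #7, #8, #9; alternates → #10, #12, #13.
So alternate 2 is #12.

12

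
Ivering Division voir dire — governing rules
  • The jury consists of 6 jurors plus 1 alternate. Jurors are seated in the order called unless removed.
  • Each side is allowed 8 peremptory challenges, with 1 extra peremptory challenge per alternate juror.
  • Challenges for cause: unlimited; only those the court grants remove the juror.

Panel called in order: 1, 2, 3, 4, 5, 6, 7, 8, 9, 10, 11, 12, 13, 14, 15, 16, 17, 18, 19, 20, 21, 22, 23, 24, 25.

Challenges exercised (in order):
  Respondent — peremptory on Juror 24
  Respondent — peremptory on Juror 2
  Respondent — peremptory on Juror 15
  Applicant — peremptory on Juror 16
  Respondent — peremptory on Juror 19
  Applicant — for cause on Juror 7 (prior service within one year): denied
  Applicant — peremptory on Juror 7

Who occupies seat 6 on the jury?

8

Removed: #2, #7, #15, #16, #19, #24.
Seating in order: seats 1–6 → #1, #3, #4, #5, #6, #8; alternates → #9.
So seat 6 is #8.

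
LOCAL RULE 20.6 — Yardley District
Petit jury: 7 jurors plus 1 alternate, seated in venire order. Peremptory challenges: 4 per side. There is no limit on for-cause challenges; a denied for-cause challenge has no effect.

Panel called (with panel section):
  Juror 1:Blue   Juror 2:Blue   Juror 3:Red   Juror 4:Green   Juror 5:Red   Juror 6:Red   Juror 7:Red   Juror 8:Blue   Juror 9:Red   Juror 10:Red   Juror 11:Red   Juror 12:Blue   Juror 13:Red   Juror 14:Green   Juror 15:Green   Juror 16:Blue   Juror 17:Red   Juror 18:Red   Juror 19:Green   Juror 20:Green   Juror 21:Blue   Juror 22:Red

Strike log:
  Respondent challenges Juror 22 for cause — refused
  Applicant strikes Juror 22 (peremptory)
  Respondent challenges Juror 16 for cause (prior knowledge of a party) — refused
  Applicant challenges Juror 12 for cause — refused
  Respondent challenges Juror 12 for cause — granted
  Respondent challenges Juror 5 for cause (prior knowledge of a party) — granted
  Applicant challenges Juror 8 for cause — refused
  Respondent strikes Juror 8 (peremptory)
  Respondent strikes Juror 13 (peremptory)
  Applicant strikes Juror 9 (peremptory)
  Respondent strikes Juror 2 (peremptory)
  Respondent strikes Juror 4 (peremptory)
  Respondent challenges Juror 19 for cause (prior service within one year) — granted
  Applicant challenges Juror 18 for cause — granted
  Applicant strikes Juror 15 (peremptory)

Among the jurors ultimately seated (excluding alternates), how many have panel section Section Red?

5

Removed: #2, #4, #5, #8, #9, #12, #13, #15, #18, #19, #22.
Seated jurors 1–7: #1, #3, #6, #7, #10, #11, #14 (alternates #16 not counted).
Of those, in Section Red: #3, #6, #7, #10, #11 → 5.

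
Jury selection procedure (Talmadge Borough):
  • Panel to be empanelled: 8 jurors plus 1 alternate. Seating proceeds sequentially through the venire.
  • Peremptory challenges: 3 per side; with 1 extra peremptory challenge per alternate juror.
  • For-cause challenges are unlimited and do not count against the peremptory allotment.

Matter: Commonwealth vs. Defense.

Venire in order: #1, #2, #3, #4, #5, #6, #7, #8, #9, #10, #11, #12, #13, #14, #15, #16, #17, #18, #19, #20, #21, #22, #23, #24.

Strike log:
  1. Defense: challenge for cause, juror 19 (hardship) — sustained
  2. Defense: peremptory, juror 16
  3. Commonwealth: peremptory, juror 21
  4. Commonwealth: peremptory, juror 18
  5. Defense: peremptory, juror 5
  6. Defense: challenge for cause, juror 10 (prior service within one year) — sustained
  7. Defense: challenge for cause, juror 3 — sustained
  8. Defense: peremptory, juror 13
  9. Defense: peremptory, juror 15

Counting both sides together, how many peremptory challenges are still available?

Commonwealth allotment: 3 base + 1 × 1 alternate = 4. Defense allotment: 3 base + 1 × 1 alternate = 4.
Commonwealth peremptories used: #21, #18 — 2.
Defense peremptories used: #16, #5, #13, #15 — 4 (for-cause on #19, #10, #3 don't count).
Remaining: (4 − 2) + (4 − 4) = 2.

2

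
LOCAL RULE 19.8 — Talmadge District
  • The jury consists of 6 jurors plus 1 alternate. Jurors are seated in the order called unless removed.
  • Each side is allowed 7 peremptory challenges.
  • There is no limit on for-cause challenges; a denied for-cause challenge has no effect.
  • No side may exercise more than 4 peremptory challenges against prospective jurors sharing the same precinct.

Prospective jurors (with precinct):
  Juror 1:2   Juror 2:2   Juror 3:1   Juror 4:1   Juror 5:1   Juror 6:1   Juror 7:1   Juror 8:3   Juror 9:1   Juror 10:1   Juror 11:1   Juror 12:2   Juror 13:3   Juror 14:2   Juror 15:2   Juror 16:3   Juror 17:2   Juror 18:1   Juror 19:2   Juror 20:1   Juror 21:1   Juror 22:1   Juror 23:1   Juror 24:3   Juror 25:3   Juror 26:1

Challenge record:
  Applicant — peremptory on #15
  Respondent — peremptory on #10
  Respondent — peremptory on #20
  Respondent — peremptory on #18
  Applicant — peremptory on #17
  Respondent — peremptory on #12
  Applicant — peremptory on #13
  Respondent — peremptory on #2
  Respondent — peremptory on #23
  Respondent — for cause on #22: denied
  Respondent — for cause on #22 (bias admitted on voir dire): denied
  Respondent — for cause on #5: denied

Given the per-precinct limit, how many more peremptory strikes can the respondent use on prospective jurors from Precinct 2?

Respondent peremptories so far: #10, #20, #18, #12, #2, #23 — 6 of 7 used, 1 left overall.
Against Precinct 2: #12, #2 — 2 used; per-precinct cap 4 leaves 2.
Binding limit: min(1, 2) = 1.

1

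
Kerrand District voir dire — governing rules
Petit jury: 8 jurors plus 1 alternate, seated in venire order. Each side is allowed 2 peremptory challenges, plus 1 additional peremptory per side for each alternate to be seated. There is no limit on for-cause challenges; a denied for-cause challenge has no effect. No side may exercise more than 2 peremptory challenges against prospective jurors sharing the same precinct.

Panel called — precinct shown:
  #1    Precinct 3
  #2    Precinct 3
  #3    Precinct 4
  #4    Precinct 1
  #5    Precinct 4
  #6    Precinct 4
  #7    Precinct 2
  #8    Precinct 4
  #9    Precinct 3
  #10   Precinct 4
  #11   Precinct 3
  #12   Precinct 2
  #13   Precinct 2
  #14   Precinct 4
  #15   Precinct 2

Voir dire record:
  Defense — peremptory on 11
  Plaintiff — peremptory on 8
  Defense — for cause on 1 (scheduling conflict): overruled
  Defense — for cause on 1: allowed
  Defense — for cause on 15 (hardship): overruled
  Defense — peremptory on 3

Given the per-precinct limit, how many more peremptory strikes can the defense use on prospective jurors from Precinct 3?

Defense peremptories so far: #11, #3 — 2 of 3 used, 1 left overall.
Against Precinct 3: #11 — 1 used; per-precinct cap 2 leaves 1.
Binding limit: min(1, 1) = 1.

1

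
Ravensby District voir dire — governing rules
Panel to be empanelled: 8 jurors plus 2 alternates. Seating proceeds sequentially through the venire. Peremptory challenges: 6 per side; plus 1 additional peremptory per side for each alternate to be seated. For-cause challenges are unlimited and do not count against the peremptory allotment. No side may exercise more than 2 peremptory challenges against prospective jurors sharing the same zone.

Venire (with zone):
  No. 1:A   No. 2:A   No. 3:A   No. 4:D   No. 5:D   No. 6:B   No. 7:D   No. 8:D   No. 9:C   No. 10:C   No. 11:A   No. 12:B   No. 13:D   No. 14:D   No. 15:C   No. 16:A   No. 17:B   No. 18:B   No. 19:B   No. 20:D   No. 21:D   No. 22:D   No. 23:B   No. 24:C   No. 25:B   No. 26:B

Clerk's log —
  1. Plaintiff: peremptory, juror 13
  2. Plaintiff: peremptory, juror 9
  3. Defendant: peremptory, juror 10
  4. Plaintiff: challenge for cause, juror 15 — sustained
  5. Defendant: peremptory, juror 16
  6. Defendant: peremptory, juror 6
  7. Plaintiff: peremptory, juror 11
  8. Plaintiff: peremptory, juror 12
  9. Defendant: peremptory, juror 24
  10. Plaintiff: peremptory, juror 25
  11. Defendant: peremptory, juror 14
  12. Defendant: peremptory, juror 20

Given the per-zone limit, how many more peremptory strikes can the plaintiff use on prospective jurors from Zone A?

1

Plaintiff peremptories so far: #13, #9, #11, #12, #25 — 5 of 8 used, 3 left overall.
Against Zone A: #11 — 1 used; per-zone cap 2 leaves 1.
Binding limit: min(3, 1) = 1.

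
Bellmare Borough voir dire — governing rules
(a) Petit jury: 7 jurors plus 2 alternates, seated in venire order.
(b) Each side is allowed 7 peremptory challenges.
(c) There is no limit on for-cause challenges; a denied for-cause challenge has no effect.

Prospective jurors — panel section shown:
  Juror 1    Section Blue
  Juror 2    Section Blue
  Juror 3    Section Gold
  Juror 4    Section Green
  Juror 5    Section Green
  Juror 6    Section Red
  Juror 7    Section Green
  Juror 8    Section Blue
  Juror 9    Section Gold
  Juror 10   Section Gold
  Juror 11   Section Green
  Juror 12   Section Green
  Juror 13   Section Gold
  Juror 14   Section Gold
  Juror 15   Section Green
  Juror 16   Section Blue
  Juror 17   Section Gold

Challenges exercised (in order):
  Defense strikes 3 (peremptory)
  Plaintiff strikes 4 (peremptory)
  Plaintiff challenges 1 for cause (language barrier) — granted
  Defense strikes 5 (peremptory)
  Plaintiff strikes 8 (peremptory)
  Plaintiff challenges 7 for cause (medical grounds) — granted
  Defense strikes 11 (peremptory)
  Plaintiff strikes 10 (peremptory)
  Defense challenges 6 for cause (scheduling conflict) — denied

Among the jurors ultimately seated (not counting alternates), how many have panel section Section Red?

1

Removed: #1, #3, #4, #5, #7, #8, #10, #11.
Seated jurors 1–7: #2, #6, #9, #12, #13, #14, #15 (alternates #16, #17 not counted).
Of those, in Section Red: #6 → 1.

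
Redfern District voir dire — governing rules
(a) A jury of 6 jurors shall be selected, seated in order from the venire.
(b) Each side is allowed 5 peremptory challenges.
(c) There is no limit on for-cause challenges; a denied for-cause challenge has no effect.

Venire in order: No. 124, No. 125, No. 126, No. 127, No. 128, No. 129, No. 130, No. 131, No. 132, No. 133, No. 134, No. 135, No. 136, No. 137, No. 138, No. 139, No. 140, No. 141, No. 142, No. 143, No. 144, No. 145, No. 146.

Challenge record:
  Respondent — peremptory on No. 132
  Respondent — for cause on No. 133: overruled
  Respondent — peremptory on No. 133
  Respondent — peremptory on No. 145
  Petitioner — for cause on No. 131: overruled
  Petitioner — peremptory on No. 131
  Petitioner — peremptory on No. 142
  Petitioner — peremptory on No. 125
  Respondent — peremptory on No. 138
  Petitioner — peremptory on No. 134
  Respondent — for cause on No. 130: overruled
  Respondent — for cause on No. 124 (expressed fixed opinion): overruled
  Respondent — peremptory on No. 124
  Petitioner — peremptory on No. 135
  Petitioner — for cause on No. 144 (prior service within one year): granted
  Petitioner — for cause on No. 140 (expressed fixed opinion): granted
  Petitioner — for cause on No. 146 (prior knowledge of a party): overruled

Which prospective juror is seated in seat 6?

136

Removed: #124, #125, #131, #132, #133, #134, #135, #138, #140, #142, #144, #145. (#130, #146 stay — for-cause denied.)
Seating in order: seats 1–6 → #126, #127, #128, #129, #130, #136.
So seat 6 is #136.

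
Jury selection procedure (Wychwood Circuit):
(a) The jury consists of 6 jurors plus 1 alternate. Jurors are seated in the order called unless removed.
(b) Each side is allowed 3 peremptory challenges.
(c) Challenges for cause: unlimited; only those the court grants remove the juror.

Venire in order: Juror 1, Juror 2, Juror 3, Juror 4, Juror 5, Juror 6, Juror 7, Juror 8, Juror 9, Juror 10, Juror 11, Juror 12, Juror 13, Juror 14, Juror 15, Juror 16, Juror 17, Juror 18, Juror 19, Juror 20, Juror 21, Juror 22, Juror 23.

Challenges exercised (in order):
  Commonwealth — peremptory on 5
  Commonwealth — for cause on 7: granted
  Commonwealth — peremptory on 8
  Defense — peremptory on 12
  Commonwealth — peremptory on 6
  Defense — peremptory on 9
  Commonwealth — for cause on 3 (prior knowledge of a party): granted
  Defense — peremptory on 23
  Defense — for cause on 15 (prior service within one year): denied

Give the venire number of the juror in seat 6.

13

Removed: #3, #5, #6, #7, #8, #9, #12, #23. (#15 stays — for-cause denied.)
Seating in order: seats 1–6 → #1, #2, #4, #10, #11, #13; alternates → #14.
So seat 6 is #13.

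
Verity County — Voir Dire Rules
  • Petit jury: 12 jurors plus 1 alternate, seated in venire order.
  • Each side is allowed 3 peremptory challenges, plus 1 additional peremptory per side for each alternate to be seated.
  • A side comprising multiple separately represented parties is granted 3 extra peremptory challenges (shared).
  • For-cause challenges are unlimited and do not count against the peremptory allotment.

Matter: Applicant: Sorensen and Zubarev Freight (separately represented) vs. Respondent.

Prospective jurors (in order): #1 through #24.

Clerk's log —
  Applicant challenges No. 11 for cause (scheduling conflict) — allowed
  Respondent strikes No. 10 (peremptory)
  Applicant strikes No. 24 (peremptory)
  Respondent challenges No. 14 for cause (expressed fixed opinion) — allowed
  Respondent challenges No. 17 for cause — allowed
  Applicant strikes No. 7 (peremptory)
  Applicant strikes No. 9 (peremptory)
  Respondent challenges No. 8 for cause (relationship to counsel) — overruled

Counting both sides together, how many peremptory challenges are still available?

7

Applicant allotment: 3 base + 1 × 1 alternate + 3 multi-party = 7. Respondent allotment: 3 base + 1 × 1 alternate = 4.
Applicant peremptories used: #24, #7, #9 — 3 (the for-cause on #11 doesn't count).
Respondent peremptories used: #10 — 1 (for-cause on #14, #17, #8 don't count).
Remaining: (7 − 3) + (4 − 1) = 7.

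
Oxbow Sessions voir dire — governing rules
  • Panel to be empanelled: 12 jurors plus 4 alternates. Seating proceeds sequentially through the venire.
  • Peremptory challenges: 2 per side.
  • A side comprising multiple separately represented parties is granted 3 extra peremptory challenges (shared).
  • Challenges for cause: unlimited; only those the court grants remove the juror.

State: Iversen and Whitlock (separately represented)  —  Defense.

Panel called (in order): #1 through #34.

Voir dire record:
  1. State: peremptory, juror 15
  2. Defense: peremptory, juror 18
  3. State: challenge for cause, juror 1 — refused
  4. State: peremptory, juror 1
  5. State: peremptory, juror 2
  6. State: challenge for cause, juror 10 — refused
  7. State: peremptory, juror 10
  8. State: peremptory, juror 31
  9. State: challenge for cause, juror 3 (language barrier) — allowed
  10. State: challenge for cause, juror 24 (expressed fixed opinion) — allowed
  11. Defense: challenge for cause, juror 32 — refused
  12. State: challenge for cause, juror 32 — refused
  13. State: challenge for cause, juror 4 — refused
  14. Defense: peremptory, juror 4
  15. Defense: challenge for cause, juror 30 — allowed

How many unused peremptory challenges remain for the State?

0

State allotment: 2 base + 3 multi-party = 5.
State peremptories used: #15, #1, #2, #10, #31 — 5 (for-cause on #1, #10, #3, #24, #32, #4 don't count).
Remaining: 5 − 5 = 0.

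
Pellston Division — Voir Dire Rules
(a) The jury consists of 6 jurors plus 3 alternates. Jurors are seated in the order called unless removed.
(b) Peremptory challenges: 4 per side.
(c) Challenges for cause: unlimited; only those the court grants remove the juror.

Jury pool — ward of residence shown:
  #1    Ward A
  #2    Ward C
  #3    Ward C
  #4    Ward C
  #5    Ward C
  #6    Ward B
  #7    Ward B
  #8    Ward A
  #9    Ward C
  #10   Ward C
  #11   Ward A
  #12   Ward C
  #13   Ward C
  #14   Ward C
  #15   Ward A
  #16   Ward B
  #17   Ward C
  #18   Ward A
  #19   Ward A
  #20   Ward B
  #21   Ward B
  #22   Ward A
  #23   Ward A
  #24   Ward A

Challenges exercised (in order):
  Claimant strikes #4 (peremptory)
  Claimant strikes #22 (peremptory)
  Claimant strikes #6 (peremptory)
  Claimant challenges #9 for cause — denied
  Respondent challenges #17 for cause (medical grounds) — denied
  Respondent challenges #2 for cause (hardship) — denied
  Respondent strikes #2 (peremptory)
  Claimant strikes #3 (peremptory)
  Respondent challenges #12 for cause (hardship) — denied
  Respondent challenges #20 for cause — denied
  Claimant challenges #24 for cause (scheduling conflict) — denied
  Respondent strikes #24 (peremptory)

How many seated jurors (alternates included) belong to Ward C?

5

Removed: #2, #3, #4, #6, #22, #24.
Seated (9 incl. alternates): #1, #5, #7, #8, #9, #10, #11, #12, #13.
Of those, in Ward C: #5, #9, #10, #12, #13 → 5.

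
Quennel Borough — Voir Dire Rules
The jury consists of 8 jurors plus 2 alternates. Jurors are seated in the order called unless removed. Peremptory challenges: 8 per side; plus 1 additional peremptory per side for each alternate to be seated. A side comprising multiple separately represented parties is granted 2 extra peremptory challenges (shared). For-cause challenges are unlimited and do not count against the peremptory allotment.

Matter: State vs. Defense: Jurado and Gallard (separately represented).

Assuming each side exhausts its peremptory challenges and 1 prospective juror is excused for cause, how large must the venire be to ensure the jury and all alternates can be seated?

Seats to fill: 8 + 2 alternates = 10.
Peremptories — State: 8 + 1×2 = 10; Defense: 8 + 1×2 + 2 = 12; total 22.
For-cause removals: 1.
Minimum venire: 10 + 22 + 1 = 33.

33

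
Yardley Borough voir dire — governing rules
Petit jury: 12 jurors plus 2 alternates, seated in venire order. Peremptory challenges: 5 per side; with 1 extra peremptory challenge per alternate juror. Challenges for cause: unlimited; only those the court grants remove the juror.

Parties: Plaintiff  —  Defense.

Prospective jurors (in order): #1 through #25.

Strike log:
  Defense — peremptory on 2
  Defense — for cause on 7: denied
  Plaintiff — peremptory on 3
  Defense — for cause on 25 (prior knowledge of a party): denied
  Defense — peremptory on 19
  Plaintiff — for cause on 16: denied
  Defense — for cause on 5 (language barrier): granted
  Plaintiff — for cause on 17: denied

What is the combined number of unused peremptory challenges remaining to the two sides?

11

Plaintiff allotment: 5 base + 1 × 2 alternates = 7. Defense allotment: 5 base + 1 × 2 alternates = 7.
Plaintiff peremptories used: #3 — 1 (for-cause on #16, #17 don't count).
Defense peremptories used: #2, #19 — 2 (for-cause on #7, #25, #5 don't count).
Remaining: (7 − 1) + (7 − 2) = 11.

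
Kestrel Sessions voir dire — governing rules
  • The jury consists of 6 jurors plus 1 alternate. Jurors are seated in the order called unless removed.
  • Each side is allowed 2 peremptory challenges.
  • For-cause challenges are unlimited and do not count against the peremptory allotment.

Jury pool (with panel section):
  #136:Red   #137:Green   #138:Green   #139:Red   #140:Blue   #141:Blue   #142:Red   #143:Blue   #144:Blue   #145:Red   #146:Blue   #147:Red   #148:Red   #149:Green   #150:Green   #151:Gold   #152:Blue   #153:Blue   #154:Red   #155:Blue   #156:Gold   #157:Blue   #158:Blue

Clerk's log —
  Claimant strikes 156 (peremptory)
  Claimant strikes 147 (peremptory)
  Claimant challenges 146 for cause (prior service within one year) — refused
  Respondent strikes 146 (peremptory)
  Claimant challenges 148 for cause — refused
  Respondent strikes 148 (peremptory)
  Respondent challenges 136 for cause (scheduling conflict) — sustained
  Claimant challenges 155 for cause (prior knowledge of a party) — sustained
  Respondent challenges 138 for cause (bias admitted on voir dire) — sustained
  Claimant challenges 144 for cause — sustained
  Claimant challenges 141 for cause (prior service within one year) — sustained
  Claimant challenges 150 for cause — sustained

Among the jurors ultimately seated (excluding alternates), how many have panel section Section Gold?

0

Removed: #136, #138, #141, #144, #146, #147, #148, #150, #155, #156.
Seated jurors 1–6: #137, #139, #140, #142, #143, #145 (alternates #149 not counted).
None of those are in Section Gold → 0.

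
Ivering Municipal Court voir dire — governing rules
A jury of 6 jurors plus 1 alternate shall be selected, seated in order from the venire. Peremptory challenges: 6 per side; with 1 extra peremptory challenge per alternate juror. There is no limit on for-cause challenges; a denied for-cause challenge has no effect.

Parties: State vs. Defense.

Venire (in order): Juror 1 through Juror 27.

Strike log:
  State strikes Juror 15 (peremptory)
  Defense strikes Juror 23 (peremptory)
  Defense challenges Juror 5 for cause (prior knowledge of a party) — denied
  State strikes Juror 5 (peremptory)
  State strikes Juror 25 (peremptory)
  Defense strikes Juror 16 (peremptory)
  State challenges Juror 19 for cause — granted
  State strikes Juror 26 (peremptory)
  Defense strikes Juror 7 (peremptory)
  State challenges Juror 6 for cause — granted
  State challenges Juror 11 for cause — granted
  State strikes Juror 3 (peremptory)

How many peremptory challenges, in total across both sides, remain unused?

6

State allotment: 6 base + 1 × 1 alternate = 7. Defense allotment: 6 base + 1 × 1 alternate = 7.
State peremptories used: #15, #5, #25, #26, #3 — 5 (for-cause on #19, #6, #11 don't count).
Defense peremptories used: #23, #16, #7 — 3 (the for-cause on #5 doesn't count).
Remaining: (7 − 5) + (7 − 3) = 6.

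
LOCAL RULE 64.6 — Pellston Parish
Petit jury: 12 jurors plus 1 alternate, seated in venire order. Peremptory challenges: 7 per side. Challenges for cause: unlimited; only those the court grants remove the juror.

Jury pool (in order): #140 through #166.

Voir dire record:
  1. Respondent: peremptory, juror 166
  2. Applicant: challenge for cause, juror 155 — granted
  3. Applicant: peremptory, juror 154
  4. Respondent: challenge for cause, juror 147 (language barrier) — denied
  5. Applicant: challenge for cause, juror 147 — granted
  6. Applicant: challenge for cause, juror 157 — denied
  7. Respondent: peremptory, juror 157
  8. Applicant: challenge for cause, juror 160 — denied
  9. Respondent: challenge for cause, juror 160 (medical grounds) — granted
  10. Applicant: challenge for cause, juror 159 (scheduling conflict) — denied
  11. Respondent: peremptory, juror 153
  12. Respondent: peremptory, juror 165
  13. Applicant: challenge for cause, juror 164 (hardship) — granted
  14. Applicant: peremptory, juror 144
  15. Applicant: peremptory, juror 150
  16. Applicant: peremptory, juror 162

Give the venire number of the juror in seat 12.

Removed: #144, #147, #150, #153, #154, #155, #157, #160, #162, #164, #165, #166. (#159 stays — for-cause denied.)
Seating in order: seats 1–12 → #140, #141, #142, #143, #145, #146, #148, #149, #151, #152, #156, #158; alternates → #159.
So seat 12 is #158.

158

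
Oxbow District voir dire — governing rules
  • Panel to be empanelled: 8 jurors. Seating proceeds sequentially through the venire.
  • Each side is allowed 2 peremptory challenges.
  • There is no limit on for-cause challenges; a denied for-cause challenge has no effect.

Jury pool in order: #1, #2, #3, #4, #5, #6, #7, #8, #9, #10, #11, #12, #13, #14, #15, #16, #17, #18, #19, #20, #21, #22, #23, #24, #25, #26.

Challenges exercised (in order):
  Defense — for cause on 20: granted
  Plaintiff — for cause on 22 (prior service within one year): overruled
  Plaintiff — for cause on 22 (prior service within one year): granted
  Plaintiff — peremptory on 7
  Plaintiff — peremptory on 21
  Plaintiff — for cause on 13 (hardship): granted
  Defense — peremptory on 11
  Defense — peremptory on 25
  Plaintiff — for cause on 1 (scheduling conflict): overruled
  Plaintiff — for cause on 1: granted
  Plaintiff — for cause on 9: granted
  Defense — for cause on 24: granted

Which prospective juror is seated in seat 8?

12

Removed: #1, #7, #9, #11, #13, #20, #21, #22, #24, #25.
Seating in order: seats 1–8 → #2, #3, #4, #5, #6, #8, #10, #12.
So seat 8 is #12.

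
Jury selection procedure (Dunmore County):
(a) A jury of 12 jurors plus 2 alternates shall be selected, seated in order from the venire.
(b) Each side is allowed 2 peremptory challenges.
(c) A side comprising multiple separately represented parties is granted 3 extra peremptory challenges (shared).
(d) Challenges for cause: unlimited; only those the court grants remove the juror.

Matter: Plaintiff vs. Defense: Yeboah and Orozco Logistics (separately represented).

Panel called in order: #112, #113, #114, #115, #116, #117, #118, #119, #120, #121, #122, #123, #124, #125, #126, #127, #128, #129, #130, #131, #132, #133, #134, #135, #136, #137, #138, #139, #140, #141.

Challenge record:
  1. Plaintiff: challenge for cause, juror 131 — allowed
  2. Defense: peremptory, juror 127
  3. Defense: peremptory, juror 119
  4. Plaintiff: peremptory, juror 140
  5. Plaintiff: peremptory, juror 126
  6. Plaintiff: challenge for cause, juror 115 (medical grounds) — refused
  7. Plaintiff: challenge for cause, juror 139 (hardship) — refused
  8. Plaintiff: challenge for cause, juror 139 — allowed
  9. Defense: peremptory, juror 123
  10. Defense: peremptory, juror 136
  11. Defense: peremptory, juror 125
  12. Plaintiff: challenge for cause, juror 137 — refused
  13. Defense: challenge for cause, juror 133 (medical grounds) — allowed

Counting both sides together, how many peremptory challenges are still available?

Plaintiff allotment: 2. Defense allotment: 2 base + 3 multi-party = 5.
Plaintiff peremptories used: #140, #126 — 2 (for-cause on #131, #115, #139, #139, #137 don't count).
Defense peremptories used: #127, #119, #123, #136, #125 — 5 (the for-cause on #133 doesn't count).
Remaining: (2 − 2) + (5 − 5) = 0.

0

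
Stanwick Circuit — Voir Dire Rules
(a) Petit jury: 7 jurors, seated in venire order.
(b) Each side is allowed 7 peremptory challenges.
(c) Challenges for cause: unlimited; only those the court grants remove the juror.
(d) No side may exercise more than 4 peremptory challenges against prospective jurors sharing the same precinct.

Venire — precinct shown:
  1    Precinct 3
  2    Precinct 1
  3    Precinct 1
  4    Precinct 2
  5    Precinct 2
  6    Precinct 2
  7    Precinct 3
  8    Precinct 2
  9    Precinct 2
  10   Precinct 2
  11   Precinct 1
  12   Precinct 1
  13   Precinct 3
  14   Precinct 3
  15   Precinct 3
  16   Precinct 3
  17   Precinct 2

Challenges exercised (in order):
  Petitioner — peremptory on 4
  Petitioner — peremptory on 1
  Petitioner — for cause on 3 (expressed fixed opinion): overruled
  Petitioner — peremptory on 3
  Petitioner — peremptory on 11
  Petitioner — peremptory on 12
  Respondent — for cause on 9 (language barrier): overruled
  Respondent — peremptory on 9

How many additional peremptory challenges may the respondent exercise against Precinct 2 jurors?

Respondent peremptories so far: #9 — 1 of 7 used, 6 left overall.
Against Precinct 2: #9 — 1 used; per-precinct cap 4 leaves 3.
Binding limit: min(6, 3) = 3.

3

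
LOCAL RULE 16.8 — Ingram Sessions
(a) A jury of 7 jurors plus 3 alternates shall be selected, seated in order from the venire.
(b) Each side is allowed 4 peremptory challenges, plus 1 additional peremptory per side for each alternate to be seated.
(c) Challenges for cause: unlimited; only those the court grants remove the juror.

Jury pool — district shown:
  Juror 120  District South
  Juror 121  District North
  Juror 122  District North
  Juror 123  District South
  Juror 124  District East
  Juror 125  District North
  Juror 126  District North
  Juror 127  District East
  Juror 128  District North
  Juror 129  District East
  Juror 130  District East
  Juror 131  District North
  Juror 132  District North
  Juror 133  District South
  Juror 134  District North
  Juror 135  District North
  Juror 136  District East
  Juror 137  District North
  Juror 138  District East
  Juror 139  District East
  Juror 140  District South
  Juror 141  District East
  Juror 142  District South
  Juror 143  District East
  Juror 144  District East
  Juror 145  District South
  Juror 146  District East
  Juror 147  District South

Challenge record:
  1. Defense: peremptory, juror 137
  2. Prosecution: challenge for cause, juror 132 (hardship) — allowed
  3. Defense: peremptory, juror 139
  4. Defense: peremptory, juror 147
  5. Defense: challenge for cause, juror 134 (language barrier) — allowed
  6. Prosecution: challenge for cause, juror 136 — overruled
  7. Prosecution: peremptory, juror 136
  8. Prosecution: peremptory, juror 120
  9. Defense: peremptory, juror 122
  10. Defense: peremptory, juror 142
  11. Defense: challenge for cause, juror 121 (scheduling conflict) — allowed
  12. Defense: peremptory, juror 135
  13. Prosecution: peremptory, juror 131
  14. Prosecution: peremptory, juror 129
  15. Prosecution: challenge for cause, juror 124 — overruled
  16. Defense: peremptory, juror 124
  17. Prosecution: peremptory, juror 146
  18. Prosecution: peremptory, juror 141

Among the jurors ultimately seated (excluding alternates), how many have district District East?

Removed: #120, #121, #122, #124, #129, #131, #132, #134, #135, #136, #137, #139, #141, #142, #146, #147.
Seated jurors 1–7: #123, #125, #126, #127, #128, #130, #133 (alternates #138, #140, #143 not counted).
Of those, in District East: #127, #130 → 2.

2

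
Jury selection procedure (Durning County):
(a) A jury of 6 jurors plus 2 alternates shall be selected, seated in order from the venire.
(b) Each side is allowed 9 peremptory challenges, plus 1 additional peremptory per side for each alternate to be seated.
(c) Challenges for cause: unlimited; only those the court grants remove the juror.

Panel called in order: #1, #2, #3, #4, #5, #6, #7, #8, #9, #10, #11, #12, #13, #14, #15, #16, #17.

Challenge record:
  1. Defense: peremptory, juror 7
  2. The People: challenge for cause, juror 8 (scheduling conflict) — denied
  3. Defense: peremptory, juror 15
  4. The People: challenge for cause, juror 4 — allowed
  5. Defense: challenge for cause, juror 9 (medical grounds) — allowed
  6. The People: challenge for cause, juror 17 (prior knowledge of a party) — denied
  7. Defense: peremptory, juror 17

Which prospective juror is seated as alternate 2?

11

Removed: #4, #7, #9, #15, #17. (#8 stays — for-cause denied.)
Filling seats in venire order through position 8: #1, #2, #3, #5, #6, #8, #10, #11.
So alternate 2 is #11.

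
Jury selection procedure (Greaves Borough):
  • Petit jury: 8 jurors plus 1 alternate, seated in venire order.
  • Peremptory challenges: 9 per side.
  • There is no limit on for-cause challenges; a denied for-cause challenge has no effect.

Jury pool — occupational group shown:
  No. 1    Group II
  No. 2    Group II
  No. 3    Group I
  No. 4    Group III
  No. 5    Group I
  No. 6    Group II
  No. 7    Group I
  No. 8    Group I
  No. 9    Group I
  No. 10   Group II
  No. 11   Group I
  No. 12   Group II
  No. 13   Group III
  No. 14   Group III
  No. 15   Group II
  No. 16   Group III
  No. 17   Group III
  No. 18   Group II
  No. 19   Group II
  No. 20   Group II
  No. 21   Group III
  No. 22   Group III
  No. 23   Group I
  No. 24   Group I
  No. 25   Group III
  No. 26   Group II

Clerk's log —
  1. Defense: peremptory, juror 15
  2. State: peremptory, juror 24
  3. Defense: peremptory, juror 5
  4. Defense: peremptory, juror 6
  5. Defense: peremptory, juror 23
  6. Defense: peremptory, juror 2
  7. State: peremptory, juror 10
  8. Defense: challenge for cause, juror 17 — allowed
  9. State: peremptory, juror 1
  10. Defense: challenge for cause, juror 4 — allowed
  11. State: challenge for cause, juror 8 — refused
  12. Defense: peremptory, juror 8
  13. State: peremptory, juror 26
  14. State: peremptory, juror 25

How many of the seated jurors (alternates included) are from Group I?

Removed: #1, #2, #4, #5, #6, #8, #10, #15, #17, #23, #24, #25, #26.
Seated (9 incl. alternates): #3, #7, #9, #11, #12, #13, #14, #16, #18.
Of those, in Group I: #3, #7, #9, #11 → 4.

4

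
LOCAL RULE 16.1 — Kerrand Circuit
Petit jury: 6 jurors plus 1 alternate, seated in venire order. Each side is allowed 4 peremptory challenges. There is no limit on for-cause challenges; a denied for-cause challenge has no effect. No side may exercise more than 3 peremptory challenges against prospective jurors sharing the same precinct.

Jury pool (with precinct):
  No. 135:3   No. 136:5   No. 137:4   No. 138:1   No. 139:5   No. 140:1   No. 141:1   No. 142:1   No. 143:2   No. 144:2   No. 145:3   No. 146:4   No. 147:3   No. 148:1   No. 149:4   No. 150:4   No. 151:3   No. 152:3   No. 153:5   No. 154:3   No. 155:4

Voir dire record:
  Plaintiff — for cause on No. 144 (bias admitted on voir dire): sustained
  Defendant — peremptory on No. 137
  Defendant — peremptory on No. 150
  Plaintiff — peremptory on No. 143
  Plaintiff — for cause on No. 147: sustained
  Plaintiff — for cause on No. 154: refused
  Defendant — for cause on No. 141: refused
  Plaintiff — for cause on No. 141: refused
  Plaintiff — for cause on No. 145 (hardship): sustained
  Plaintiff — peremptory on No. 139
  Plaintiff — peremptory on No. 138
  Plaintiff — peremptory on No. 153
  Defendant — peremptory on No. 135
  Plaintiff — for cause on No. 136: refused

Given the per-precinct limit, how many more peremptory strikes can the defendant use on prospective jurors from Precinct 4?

Defendant peremptories so far: #137, #150, #135 — 3 of 4 used, 1 left overall.
Against Precinct 4: #137, #150 — 2 used; per-precinct cap 3 leaves 1.
Binding limit: min(1, 1) = 1.

1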